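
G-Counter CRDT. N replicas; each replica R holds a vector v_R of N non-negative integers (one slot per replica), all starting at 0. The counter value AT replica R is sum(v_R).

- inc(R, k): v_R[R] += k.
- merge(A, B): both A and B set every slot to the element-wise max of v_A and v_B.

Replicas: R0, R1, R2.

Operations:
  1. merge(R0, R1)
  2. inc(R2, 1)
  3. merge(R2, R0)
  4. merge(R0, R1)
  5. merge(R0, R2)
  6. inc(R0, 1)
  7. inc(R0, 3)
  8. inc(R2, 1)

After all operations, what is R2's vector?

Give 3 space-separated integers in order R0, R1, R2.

Op 1: merge R0<->R1 -> R0=(0,0,0) R1=(0,0,0)
Op 2: inc R2 by 1 -> R2=(0,0,1) value=1
Op 3: merge R2<->R0 -> R2=(0,0,1) R0=(0,0,1)
Op 4: merge R0<->R1 -> R0=(0,0,1) R1=(0,0,1)
Op 5: merge R0<->R2 -> R0=(0,0,1) R2=(0,0,1)
Op 6: inc R0 by 1 -> R0=(1,0,1) value=2
Op 7: inc R0 by 3 -> R0=(4,0,1) value=5
Op 8: inc R2 by 1 -> R2=(0,0,2) value=2

Answer: 0 0 2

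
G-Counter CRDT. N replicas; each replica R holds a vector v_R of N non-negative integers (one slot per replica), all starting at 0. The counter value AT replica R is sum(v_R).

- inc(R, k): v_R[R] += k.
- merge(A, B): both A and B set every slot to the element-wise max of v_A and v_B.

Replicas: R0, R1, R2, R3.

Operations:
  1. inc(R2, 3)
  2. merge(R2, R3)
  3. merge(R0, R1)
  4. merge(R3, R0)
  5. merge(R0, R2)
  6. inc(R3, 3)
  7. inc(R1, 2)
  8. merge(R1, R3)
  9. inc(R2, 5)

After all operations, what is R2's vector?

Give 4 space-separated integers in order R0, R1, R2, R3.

Answer: 0 0 8 0

Derivation:
Op 1: inc R2 by 3 -> R2=(0,0,3,0) value=3
Op 2: merge R2<->R3 -> R2=(0,0,3,0) R3=(0,0,3,0)
Op 3: merge R0<->R1 -> R0=(0,0,0,0) R1=(0,0,0,0)
Op 4: merge R3<->R0 -> R3=(0,0,3,0) R0=(0,0,3,0)
Op 5: merge R0<->R2 -> R0=(0,0,3,0) R2=(0,0,3,0)
Op 6: inc R3 by 3 -> R3=(0,0,3,3) value=6
Op 7: inc R1 by 2 -> R1=(0,2,0,0) value=2
Op 8: merge R1<->R3 -> R1=(0,2,3,3) R3=(0,2,3,3)
Op 9: inc R2 by 5 -> R2=(0,0,8,0) value=8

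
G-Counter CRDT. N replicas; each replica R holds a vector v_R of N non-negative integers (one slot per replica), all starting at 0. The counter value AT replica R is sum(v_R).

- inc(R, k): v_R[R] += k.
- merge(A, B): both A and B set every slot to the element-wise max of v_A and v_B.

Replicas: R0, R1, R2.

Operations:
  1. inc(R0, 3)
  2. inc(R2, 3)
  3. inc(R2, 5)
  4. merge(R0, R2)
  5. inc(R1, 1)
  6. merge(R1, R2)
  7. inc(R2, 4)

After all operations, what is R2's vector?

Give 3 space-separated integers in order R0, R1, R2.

Op 1: inc R0 by 3 -> R0=(3,0,0) value=3
Op 2: inc R2 by 3 -> R2=(0,0,3) value=3
Op 3: inc R2 by 5 -> R2=(0,0,8) value=8
Op 4: merge R0<->R2 -> R0=(3,0,8) R2=(3,0,8)
Op 5: inc R1 by 1 -> R1=(0,1,0) value=1
Op 6: merge R1<->R2 -> R1=(3,1,8) R2=(3,1,8)
Op 7: inc R2 by 4 -> R2=(3,1,12) value=16

Answer: 3 1 12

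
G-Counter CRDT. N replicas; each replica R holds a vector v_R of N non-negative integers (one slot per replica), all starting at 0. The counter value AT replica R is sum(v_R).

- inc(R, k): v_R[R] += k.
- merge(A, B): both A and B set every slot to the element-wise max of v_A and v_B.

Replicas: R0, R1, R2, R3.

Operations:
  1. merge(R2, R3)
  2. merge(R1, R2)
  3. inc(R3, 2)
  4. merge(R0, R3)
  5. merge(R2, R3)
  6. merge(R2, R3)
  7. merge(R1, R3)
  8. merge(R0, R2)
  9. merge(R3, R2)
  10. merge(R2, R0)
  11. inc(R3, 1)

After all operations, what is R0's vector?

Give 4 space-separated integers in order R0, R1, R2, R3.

Op 1: merge R2<->R3 -> R2=(0,0,0,0) R3=(0,0,0,0)
Op 2: merge R1<->R2 -> R1=(0,0,0,0) R2=(0,0,0,0)
Op 3: inc R3 by 2 -> R3=(0,0,0,2) value=2
Op 4: merge R0<->R3 -> R0=(0,0,0,2) R3=(0,0,0,2)
Op 5: merge R2<->R3 -> R2=(0,0,0,2) R3=(0,0,0,2)
Op 6: merge R2<->R3 -> R2=(0,0,0,2) R3=(0,0,0,2)
Op 7: merge R1<->R3 -> R1=(0,0,0,2) R3=(0,0,0,2)
Op 8: merge R0<->R2 -> R0=(0,0,0,2) R2=(0,0,0,2)
Op 9: merge R3<->R2 -> R3=(0,0,0,2) R2=(0,0,0,2)
Op 10: merge R2<->R0 -> R2=(0,0,0,2) R0=(0,0,0,2)
Op 11: inc R3 by 1 -> R3=(0,0,0,3) value=3

Answer: 0 0 0 2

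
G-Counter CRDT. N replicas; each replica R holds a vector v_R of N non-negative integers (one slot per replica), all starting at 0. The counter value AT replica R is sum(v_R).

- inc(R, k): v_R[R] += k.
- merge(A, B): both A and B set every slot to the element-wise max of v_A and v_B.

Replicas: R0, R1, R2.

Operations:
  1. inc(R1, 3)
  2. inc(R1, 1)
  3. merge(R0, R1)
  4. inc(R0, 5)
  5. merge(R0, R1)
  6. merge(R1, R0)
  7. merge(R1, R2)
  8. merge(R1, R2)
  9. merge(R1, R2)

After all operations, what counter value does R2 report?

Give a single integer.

Answer: 9

Derivation:
Op 1: inc R1 by 3 -> R1=(0,3,0) value=3
Op 2: inc R1 by 1 -> R1=(0,4,0) value=4
Op 3: merge R0<->R1 -> R0=(0,4,0) R1=(0,4,0)
Op 4: inc R0 by 5 -> R0=(5,4,0) value=9
Op 5: merge R0<->R1 -> R0=(5,4,0) R1=(5,4,0)
Op 6: merge R1<->R0 -> R1=(5,4,0) R0=(5,4,0)
Op 7: merge R1<->R2 -> R1=(5,4,0) R2=(5,4,0)
Op 8: merge R1<->R2 -> R1=(5,4,0) R2=(5,4,0)
Op 9: merge R1<->R2 -> R1=(5,4,0) R2=(5,4,0)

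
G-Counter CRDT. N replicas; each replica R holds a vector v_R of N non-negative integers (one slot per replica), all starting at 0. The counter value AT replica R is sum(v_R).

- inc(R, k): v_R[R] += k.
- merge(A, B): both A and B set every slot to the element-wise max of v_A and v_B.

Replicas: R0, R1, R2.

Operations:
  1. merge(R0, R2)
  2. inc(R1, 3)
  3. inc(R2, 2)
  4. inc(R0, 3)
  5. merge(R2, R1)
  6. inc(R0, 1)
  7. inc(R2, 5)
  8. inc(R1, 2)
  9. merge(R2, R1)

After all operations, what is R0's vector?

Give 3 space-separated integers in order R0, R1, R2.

Op 1: merge R0<->R2 -> R0=(0,0,0) R2=(0,0,0)
Op 2: inc R1 by 3 -> R1=(0,3,0) value=3
Op 3: inc R2 by 2 -> R2=(0,0,2) value=2
Op 4: inc R0 by 3 -> R0=(3,0,0) value=3
Op 5: merge R2<->R1 -> R2=(0,3,2) R1=(0,3,2)
Op 6: inc R0 by 1 -> R0=(4,0,0) value=4
Op 7: inc R2 by 5 -> R2=(0,3,7) value=10
Op 8: inc R1 by 2 -> R1=(0,5,2) value=7
Op 9: merge R2<->R1 -> R2=(0,5,7) R1=(0,5,7)

Answer: 4 0 0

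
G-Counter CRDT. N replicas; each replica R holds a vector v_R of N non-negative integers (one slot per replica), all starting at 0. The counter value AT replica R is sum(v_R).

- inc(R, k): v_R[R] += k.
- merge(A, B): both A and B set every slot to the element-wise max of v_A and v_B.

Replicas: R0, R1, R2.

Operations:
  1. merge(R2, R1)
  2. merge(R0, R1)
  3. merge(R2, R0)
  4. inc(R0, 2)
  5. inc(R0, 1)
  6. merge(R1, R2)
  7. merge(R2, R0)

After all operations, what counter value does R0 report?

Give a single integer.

Answer: 3

Derivation:
Op 1: merge R2<->R1 -> R2=(0,0,0) R1=(0,0,0)
Op 2: merge R0<->R1 -> R0=(0,0,0) R1=(0,0,0)
Op 3: merge R2<->R0 -> R2=(0,0,0) R0=(0,0,0)
Op 4: inc R0 by 2 -> R0=(2,0,0) value=2
Op 5: inc R0 by 1 -> R0=(3,0,0) value=3
Op 6: merge R1<->R2 -> R1=(0,0,0) R2=(0,0,0)
Op 7: merge R2<->R0 -> R2=(3,0,0) R0=(3,0,0)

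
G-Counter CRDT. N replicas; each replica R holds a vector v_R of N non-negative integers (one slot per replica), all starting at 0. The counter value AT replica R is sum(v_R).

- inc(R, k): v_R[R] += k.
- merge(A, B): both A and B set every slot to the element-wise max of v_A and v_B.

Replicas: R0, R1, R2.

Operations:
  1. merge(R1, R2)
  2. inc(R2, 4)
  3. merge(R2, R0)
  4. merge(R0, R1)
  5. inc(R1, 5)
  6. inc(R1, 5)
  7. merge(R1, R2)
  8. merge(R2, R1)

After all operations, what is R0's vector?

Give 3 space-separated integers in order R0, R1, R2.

Answer: 0 0 4

Derivation:
Op 1: merge R1<->R2 -> R1=(0,0,0) R2=(0,0,0)
Op 2: inc R2 by 4 -> R2=(0,0,4) value=4
Op 3: merge R2<->R0 -> R2=(0,0,4) R0=(0,0,4)
Op 4: merge R0<->R1 -> R0=(0,0,4) R1=(0,0,4)
Op 5: inc R1 by 5 -> R1=(0,5,4) value=9
Op 6: inc R1 by 5 -> R1=(0,10,4) value=14
Op 7: merge R1<->R2 -> R1=(0,10,4) R2=(0,10,4)
Op 8: merge R2<->R1 -> R2=(0,10,4) R1=(0,10,4)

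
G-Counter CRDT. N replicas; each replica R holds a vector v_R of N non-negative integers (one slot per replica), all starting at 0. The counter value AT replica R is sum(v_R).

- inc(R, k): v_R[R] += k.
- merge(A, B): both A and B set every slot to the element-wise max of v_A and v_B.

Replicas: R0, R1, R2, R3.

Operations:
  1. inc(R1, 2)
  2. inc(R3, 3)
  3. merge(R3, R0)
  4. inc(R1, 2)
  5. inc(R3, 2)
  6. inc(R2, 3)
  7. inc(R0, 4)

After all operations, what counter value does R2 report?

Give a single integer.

Answer: 3

Derivation:
Op 1: inc R1 by 2 -> R1=(0,2,0,0) value=2
Op 2: inc R3 by 3 -> R3=(0,0,0,3) value=3
Op 3: merge R3<->R0 -> R3=(0,0,0,3) R0=(0,0,0,3)
Op 4: inc R1 by 2 -> R1=(0,4,0,0) value=4
Op 5: inc R3 by 2 -> R3=(0,0,0,5) value=5
Op 6: inc R2 by 3 -> R2=(0,0,3,0) value=3
Op 7: inc R0 by 4 -> R0=(4,0,0,3) value=7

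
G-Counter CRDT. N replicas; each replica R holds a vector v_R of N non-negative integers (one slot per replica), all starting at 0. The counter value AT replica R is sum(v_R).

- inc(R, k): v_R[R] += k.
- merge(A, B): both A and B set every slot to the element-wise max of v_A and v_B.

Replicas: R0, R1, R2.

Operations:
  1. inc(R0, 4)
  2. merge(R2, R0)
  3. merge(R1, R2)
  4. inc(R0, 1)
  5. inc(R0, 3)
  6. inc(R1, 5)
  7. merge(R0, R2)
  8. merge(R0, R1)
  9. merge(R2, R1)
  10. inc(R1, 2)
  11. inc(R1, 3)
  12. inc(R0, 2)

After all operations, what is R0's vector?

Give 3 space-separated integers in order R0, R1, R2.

Op 1: inc R0 by 4 -> R0=(4,0,0) value=4
Op 2: merge R2<->R0 -> R2=(4,0,0) R0=(4,0,0)
Op 3: merge R1<->R2 -> R1=(4,0,0) R2=(4,0,0)
Op 4: inc R0 by 1 -> R0=(5,0,0) value=5
Op 5: inc R0 by 3 -> R0=(8,0,0) value=8
Op 6: inc R1 by 5 -> R1=(4,5,0) value=9
Op 7: merge R0<->R2 -> R0=(8,0,0) R2=(8,0,0)
Op 8: merge R0<->R1 -> R0=(8,5,0) R1=(8,5,0)
Op 9: merge R2<->R1 -> R2=(8,5,0) R1=(8,5,0)
Op 10: inc R1 by 2 -> R1=(8,7,0) value=15
Op 11: inc R1 by 3 -> R1=(8,10,0) value=18
Op 12: inc R0 by 2 -> R0=(10,5,0) value=15

Answer: 10 5 0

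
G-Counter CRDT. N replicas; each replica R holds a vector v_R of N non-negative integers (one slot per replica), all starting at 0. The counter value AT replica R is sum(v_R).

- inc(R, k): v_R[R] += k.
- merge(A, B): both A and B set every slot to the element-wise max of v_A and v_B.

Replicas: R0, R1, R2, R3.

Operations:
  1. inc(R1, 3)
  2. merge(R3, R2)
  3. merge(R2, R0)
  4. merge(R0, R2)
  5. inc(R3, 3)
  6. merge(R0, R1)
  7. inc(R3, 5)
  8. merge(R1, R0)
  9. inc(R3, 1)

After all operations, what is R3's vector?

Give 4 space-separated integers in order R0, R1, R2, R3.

Answer: 0 0 0 9

Derivation:
Op 1: inc R1 by 3 -> R1=(0,3,0,0) value=3
Op 2: merge R3<->R2 -> R3=(0,0,0,0) R2=(0,0,0,0)
Op 3: merge R2<->R0 -> R2=(0,0,0,0) R0=(0,0,0,0)
Op 4: merge R0<->R2 -> R0=(0,0,0,0) R2=(0,0,0,0)
Op 5: inc R3 by 3 -> R3=(0,0,0,3) value=3
Op 6: merge R0<->R1 -> R0=(0,3,0,0) R1=(0,3,0,0)
Op 7: inc R3 by 5 -> R3=(0,0,0,8) value=8
Op 8: merge R1<->R0 -> R1=(0,3,0,0) R0=(0,3,0,0)
Op 9: inc R3 by 1 -> R3=(0,0,0,9) value=9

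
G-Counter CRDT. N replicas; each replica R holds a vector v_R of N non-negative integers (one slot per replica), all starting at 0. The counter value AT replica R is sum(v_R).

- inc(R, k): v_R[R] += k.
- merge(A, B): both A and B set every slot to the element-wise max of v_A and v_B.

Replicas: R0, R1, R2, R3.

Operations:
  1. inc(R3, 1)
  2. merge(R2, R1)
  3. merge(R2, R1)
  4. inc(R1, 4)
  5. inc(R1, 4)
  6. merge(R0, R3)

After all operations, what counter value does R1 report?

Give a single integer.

Answer: 8

Derivation:
Op 1: inc R3 by 1 -> R3=(0,0,0,1) value=1
Op 2: merge R2<->R1 -> R2=(0,0,0,0) R1=(0,0,0,0)
Op 3: merge R2<->R1 -> R2=(0,0,0,0) R1=(0,0,0,0)
Op 4: inc R1 by 4 -> R1=(0,4,0,0) value=4
Op 5: inc R1 by 4 -> R1=(0,8,0,0) value=8
Op 6: merge R0<->R3 -> R0=(0,0,0,1) R3=(0,0,0,1)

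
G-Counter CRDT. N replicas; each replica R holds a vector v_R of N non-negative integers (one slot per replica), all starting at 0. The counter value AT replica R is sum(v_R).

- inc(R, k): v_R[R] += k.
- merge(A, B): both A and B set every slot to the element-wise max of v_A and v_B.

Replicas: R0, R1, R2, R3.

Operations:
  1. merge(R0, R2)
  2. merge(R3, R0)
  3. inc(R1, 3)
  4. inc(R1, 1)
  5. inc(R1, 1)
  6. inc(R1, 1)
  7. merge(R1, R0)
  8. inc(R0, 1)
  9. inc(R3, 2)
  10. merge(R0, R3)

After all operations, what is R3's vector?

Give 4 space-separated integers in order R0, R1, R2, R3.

Op 1: merge R0<->R2 -> R0=(0,0,0,0) R2=(0,0,0,0)
Op 2: merge R3<->R0 -> R3=(0,0,0,0) R0=(0,0,0,0)
Op 3: inc R1 by 3 -> R1=(0,3,0,0) value=3
Op 4: inc R1 by 1 -> R1=(0,4,0,0) value=4
Op 5: inc R1 by 1 -> R1=(0,5,0,0) value=5
Op 6: inc R1 by 1 -> R1=(0,6,0,0) value=6
Op 7: merge R1<->R0 -> R1=(0,6,0,0) R0=(0,6,0,0)
Op 8: inc R0 by 1 -> R0=(1,6,0,0) value=7
Op 9: inc R3 by 2 -> R3=(0,0,0,2) value=2
Op 10: merge R0<->R3 -> R0=(1,6,0,2) R3=(1,6,0,2)

Answer: 1 6 0 2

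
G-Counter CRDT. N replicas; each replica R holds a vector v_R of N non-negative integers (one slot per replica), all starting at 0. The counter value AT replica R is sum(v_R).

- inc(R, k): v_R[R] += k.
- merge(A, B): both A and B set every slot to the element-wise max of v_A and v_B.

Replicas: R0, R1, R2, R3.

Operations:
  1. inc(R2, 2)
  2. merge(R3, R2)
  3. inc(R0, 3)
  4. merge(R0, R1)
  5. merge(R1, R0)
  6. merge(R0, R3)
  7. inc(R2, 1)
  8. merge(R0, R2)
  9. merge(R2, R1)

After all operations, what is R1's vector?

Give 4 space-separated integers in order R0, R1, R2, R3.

Answer: 3 0 3 0

Derivation:
Op 1: inc R2 by 2 -> R2=(0,0,2,0) value=2
Op 2: merge R3<->R2 -> R3=(0,0,2,0) R2=(0,0,2,0)
Op 3: inc R0 by 3 -> R0=(3,0,0,0) value=3
Op 4: merge R0<->R1 -> R0=(3,0,0,0) R1=(3,0,0,0)
Op 5: merge R1<->R0 -> R1=(3,0,0,0) R0=(3,0,0,0)
Op 6: merge R0<->R3 -> R0=(3,0,2,0) R3=(3,0,2,0)
Op 7: inc R2 by 1 -> R2=(0,0,3,0) value=3
Op 8: merge R0<->R2 -> R0=(3,0,3,0) R2=(3,0,3,0)
Op 9: merge R2<->R1 -> R2=(3,0,3,0) R1=(3,0,3,0)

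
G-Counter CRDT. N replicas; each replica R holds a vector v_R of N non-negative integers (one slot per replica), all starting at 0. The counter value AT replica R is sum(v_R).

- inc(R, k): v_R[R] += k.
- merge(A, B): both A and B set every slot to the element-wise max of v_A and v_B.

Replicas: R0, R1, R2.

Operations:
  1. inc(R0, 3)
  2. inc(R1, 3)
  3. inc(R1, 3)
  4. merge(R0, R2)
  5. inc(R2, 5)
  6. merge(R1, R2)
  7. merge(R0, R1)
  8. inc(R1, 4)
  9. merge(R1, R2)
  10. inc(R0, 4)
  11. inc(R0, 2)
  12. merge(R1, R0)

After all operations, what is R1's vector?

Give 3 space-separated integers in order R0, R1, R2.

Answer: 9 10 5

Derivation:
Op 1: inc R0 by 3 -> R0=(3,0,0) value=3
Op 2: inc R1 by 3 -> R1=(0,3,0) value=3
Op 3: inc R1 by 3 -> R1=(0,6,0) value=6
Op 4: merge R0<->R2 -> R0=(3,0,0) R2=(3,0,0)
Op 5: inc R2 by 5 -> R2=(3,0,5) value=8
Op 6: merge R1<->R2 -> R1=(3,6,5) R2=(3,6,5)
Op 7: merge R0<->R1 -> R0=(3,6,5) R1=(3,6,5)
Op 8: inc R1 by 4 -> R1=(3,10,5) value=18
Op 9: merge R1<->R2 -> R1=(3,10,5) R2=(3,10,5)
Op 10: inc R0 by 4 -> R0=(7,6,5) value=18
Op 11: inc R0 by 2 -> R0=(9,6,5) value=20
Op 12: merge R1<->R0 -> R1=(9,10,5) R0=(9,10,5)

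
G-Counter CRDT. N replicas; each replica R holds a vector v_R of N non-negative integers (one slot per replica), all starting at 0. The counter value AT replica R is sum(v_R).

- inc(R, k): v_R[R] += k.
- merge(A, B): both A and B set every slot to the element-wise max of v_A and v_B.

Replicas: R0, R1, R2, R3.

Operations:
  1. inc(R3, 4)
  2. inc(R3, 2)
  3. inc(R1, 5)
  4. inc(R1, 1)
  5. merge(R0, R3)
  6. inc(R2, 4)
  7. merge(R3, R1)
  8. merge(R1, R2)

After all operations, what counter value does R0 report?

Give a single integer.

Answer: 6

Derivation:
Op 1: inc R3 by 4 -> R3=(0,0,0,4) value=4
Op 2: inc R3 by 2 -> R3=(0,0,0,6) value=6
Op 3: inc R1 by 5 -> R1=(0,5,0,0) value=5
Op 4: inc R1 by 1 -> R1=(0,6,0,0) value=6
Op 5: merge R0<->R3 -> R0=(0,0,0,6) R3=(0,0,0,6)
Op 6: inc R2 by 4 -> R2=(0,0,4,0) value=4
Op 7: merge R3<->R1 -> R3=(0,6,0,6) R1=(0,6,0,6)
Op 8: merge R1<->R2 -> R1=(0,6,4,6) R2=(0,6,4,6)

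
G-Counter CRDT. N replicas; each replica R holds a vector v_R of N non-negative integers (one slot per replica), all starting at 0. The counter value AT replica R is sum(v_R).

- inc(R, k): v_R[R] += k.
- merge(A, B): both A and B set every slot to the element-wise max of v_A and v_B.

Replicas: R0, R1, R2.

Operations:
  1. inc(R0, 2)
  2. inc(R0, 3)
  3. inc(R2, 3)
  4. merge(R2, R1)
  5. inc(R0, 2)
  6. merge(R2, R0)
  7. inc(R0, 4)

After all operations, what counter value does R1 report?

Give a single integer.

Op 1: inc R0 by 2 -> R0=(2,0,0) value=2
Op 2: inc R0 by 3 -> R0=(5,0,0) value=5
Op 3: inc R2 by 3 -> R2=(0,0,3) value=3
Op 4: merge R2<->R1 -> R2=(0,0,3) R1=(0,0,3)
Op 5: inc R0 by 2 -> R0=(7,0,0) value=7
Op 6: merge R2<->R0 -> R2=(7,0,3) R0=(7,0,3)
Op 7: inc R0 by 4 -> R0=(11,0,3) value=14

Answer: 3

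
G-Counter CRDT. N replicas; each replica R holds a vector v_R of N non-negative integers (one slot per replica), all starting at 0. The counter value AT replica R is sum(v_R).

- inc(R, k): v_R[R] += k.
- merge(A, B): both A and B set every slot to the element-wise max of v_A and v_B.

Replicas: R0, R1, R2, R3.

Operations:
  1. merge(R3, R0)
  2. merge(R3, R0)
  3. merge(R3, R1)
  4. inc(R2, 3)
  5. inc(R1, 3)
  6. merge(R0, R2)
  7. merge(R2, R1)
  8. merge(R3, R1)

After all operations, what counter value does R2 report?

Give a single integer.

Op 1: merge R3<->R0 -> R3=(0,0,0,0) R0=(0,0,0,0)
Op 2: merge R3<->R0 -> R3=(0,0,0,0) R0=(0,0,0,0)
Op 3: merge R3<->R1 -> R3=(0,0,0,0) R1=(0,0,0,0)
Op 4: inc R2 by 3 -> R2=(0,0,3,0) value=3
Op 5: inc R1 by 3 -> R1=(0,3,0,0) value=3
Op 6: merge R0<->R2 -> R0=(0,0,3,0) R2=(0,0,3,0)
Op 7: merge R2<->R1 -> R2=(0,3,3,0) R1=(0,3,3,0)
Op 8: merge R3<->R1 -> R3=(0,3,3,0) R1=(0,3,3,0)

Answer: 6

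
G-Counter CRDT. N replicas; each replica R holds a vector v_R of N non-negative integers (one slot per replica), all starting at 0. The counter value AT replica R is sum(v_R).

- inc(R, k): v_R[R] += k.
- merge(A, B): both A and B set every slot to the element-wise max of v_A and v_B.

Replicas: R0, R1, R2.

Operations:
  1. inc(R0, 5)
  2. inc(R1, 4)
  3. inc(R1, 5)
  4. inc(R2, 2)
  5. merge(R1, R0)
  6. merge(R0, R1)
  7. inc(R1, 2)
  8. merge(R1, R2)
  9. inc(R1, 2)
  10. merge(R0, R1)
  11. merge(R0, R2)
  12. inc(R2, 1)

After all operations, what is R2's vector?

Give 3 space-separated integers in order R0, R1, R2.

Answer: 5 13 3

Derivation:
Op 1: inc R0 by 5 -> R0=(5,0,0) value=5
Op 2: inc R1 by 4 -> R1=(0,4,0) value=4
Op 3: inc R1 by 5 -> R1=(0,9,0) value=9
Op 4: inc R2 by 2 -> R2=(0,0,2) value=2
Op 5: merge R1<->R0 -> R1=(5,9,0) R0=(5,9,0)
Op 6: merge R0<->R1 -> R0=(5,9,0) R1=(5,9,0)
Op 7: inc R1 by 2 -> R1=(5,11,0) value=16
Op 8: merge R1<->R2 -> R1=(5,11,2) R2=(5,11,2)
Op 9: inc R1 by 2 -> R1=(5,13,2) value=20
Op 10: merge R0<->R1 -> R0=(5,13,2) R1=(5,13,2)
Op 11: merge R0<->R2 -> R0=(5,13,2) R2=(5,13,2)
Op 12: inc R2 by 1 -> R2=(5,13,3) value=21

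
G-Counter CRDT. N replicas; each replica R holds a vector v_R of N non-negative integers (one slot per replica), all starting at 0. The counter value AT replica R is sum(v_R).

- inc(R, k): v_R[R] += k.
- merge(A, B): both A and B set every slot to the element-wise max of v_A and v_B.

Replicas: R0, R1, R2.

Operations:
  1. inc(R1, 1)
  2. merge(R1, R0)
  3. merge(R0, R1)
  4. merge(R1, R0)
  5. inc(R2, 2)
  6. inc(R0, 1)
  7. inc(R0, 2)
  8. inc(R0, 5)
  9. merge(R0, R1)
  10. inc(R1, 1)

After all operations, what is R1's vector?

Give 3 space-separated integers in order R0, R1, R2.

Answer: 8 2 0

Derivation:
Op 1: inc R1 by 1 -> R1=(0,1,0) value=1
Op 2: merge R1<->R0 -> R1=(0,1,0) R0=(0,1,0)
Op 3: merge R0<->R1 -> R0=(0,1,0) R1=(0,1,0)
Op 4: merge R1<->R0 -> R1=(0,1,0) R0=(0,1,0)
Op 5: inc R2 by 2 -> R2=(0,0,2) value=2
Op 6: inc R0 by 1 -> R0=(1,1,0) value=2
Op 7: inc R0 by 2 -> R0=(3,1,0) value=4
Op 8: inc R0 by 5 -> R0=(8,1,0) value=9
Op 9: merge R0<->R1 -> R0=(8,1,0) R1=(8,1,0)
Op 10: inc R1 by 1 -> R1=(8,2,0) value=10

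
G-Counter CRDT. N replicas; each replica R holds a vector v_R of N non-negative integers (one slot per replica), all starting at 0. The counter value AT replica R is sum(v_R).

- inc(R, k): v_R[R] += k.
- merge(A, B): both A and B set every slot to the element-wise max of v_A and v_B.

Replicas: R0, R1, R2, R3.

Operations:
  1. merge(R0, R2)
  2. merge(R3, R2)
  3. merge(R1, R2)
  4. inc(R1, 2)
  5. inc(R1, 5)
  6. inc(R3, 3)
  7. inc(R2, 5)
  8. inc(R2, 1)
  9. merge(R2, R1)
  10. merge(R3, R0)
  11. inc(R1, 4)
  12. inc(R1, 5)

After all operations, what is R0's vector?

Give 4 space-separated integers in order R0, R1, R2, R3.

Op 1: merge R0<->R2 -> R0=(0,0,0,0) R2=(0,0,0,0)
Op 2: merge R3<->R2 -> R3=(0,0,0,0) R2=(0,0,0,0)
Op 3: merge R1<->R2 -> R1=(0,0,0,0) R2=(0,0,0,0)
Op 4: inc R1 by 2 -> R1=(0,2,0,0) value=2
Op 5: inc R1 by 5 -> R1=(0,7,0,0) value=7
Op 6: inc R3 by 3 -> R3=(0,0,0,3) value=3
Op 7: inc R2 by 5 -> R2=(0,0,5,0) value=5
Op 8: inc R2 by 1 -> R2=(0,0,6,0) value=6
Op 9: merge R2<->R1 -> R2=(0,7,6,0) R1=(0,7,6,0)
Op 10: merge R3<->R0 -> R3=(0,0,0,3) R0=(0,0,0,3)
Op 11: inc R1 by 4 -> R1=(0,11,6,0) value=17
Op 12: inc R1 by 5 -> R1=(0,16,6,0) value=22

Answer: 0 0 0 3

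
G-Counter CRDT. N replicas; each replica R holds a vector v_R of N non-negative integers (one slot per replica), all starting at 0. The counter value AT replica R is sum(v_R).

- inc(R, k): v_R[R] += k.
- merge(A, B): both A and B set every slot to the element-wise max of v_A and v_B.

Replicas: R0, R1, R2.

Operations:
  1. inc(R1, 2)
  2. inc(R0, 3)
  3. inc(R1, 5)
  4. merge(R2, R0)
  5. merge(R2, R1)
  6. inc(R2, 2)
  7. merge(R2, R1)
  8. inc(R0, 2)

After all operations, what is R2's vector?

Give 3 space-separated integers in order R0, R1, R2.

Answer: 3 7 2

Derivation:
Op 1: inc R1 by 2 -> R1=(0,2,0) value=2
Op 2: inc R0 by 3 -> R0=(3,0,0) value=3
Op 3: inc R1 by 5 -> R1=(0,7,0) value=7
Op 4: merge R2<->R0 -> R2=(3,0,0) R0=(3,0,0)
Op 5: merge R2<->R1 -> R2=(3,7,0) R1=(3,7,0)
Op 6: inc R2 by 2 -> R2=(3,7,2) value=12
Op 7: merge R2<->R1 -> R2=(3,7,2) R1=(3,7,2)
Op 8: inc R0 by 2 -> R0=(5,0,0) value=5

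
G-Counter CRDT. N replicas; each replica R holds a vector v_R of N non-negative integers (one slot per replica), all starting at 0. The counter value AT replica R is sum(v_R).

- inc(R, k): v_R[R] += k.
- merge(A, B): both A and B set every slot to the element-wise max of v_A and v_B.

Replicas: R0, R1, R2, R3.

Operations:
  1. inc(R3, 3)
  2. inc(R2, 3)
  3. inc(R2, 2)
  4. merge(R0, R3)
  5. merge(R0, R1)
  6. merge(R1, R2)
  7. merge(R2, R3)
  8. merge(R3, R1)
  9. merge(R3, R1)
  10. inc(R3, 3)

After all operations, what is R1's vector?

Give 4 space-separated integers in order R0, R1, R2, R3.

Answer: 0 0 5 3

Derivation:
Op 1: inc R3 by 3 -> R3=(0,0,0,3) value=3
Op 2: inc R2 by 3 -> R2=(0,0,3,0) value=3
Op 3: inc R2 by 2 -> R2=(0,0,5,0) value=5
Op 4: merge R0<->R3 -> R0=(0,0,0,3) R3=(0,0,0,3)
Op 5: merge R0<->R1 -> R0=(0,0,0,3) R1=(0,0,0,3)
Op 6: merge R1<->R2 -> R1=(0,0,5,3) R2=(0,0,5,3)
Op 7: merge R2<->R3 -> R2=(0,0,5,3) R3=(0,0,5,3)
Op 8: merge R3<->R1 -> R3=(0,0,5,3) R1=(0,0,5,3)
Op 9: merge R3<->R1 -> R3=(0,0,5,3) R1=(0,0,5,3)
Op 10: inc R3 by 3 -> R3=(0,0,5,6) value=11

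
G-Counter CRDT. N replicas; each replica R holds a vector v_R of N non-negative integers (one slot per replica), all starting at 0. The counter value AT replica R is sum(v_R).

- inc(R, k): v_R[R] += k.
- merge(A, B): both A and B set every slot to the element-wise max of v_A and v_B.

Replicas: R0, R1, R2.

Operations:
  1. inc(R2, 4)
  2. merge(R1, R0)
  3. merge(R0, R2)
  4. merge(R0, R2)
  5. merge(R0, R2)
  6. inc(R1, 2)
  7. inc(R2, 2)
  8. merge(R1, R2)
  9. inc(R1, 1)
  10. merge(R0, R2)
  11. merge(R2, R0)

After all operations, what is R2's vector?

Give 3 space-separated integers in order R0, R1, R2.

Answer: 0 2 6

Derivation:
Op 1: inc R2 by 4 -> R2=(0,0,4) value=4
Op 2: merge R1<->R0 -> R1=(0,0,0) R0=(0,0,0)
Op 3: merge R0<->R2 -> R0=(0,0,4) R2=(0,0,4)
Op 4: merge R0<->R2 -> R0=(0,0,4) R2=(0,0,4)
Op 5: merge R0<->R2 -> R0=(0,0,4) R2=(0,0,4)
Op 6: inc R1 by 2 -> R1=(0,2,0) value=2
Op 7: inc R2 by 2 -> R2=(0,0,6) value=6
Op 8: merge R1<->R2 -> R1=(0,2,6) R2=(0,2,6)
Op 9: inc R1 by 1 -> R1=(0,3,6) value=9
Op 10: merge R0<->R2 -> R0=(0,2,6) R2=(0,2,6)
Op 11: merge R2<->R0 -> R2=(0,2,6) R0=(0,2,6)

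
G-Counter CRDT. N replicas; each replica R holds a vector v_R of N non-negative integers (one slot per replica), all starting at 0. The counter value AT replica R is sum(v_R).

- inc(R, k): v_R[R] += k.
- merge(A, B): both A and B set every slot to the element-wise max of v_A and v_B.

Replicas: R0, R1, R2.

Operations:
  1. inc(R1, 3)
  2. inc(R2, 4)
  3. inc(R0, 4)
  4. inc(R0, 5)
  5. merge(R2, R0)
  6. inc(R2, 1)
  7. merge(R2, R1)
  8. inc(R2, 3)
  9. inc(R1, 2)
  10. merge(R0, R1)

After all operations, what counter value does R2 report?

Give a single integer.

Answer: 20

Derivation:
Op 1: inc R1 by 3 -> R1=(0,3,0) value=3
Op 2: inc R2 by 4 -> R2=(0,0,4) value=4
Op 3: inc R0 by 4 -> R0=(4,0,0) value=4
Op 4: inc R0 by 5 -> R0=(9,0,0) value=9
Op 5: merge R2<->R0 -> R2=(9,0,4) R0=(9,0,4)
Op 6: inc R2 by 1 -> R2=(9,0,5) value=14
Op 7: merge R2<->R1 -> R2=(9,3,5) R1=(9,3,5)
Op 8: inc R2 by 3 -> R2=(9,3,8) value=20
Op 9: inc R1 by 2 -> R1=(9,5,5) value=19
Op 10: merge R0<->R1 -> R0=(9,5,5) R1=(9,5,5)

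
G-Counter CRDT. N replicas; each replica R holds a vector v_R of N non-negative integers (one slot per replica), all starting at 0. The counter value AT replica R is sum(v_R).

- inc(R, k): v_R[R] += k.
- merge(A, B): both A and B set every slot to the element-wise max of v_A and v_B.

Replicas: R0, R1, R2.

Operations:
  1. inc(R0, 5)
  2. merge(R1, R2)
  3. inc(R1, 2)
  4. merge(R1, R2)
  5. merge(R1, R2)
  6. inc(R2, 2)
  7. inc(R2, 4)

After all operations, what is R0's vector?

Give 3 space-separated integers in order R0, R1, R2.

Op 1: inc R0 by 5 -> R0=(5,0,0) value=5
Op 2: merge R1<->R2 -> R1=(0,0,0) R2=(0,0,0)
Op 3: inc R1 by 2 -> R1=(0,2,0) value=2
Op 4: merge R1<->R2 -> R1=(0,2,0) R2=(0,2,0)
Op 5: merge R1<->R2 -> R1=(0,2,0) R2=(0,2,0)
Op 6: inc R2 by 2 -> R2=(0,2,2) value=4
Op 7: inc R2 by 4 -> R2=(0,2,6) value=8

Answer: 5 0 0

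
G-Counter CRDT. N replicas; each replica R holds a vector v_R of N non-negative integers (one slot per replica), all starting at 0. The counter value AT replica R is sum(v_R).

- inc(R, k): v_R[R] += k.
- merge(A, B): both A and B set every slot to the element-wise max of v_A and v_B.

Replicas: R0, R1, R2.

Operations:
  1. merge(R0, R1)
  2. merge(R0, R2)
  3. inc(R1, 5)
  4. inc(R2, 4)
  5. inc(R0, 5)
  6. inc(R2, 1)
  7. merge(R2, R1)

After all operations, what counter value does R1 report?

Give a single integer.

Op 1: merge R0<->R1 -> R0=(0,0,0) R1=(0,0,0)
Op 2: merge R0<->R2 -> R0=(0,0,0) R2=(0,0,0)
Op 3: inc R1 by 5 -> R1=(0,5,0) value=5
Op 4: inc R2 by 4 -> R2=(0,0,4) value=4
Op 5: inc R0 by 5 -> R0=(5,0,0) value=5
Op 6: inc R2 by 1 -> R2=(0,0,5) value=5
Op 7: merge R2<->R1 -> R2=(0,5,5) R1=(0,5,5)

Answer: 10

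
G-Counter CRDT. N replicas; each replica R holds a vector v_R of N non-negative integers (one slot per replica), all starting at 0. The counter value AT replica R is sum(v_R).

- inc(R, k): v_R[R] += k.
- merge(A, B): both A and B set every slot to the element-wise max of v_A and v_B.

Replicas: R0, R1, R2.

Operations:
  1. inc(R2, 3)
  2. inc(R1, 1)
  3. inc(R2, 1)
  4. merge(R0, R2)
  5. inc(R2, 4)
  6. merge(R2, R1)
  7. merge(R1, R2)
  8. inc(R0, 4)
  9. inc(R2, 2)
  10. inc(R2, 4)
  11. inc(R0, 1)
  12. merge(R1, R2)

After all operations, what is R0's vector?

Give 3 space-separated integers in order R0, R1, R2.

Answer: 5 0 4

Derivation:
Op 1: inc R2 by 3 -> R2=(0,0,3) value=3
Op 2: inc R1 by 1 -> R1=(0,1,0) value=1
Op 3: inc R2 by 1 -> R2=(0,0,4) value=4
Op 4: merge R0<->R2 -> R0=(0,0,4) R2=(0,0,4)
Op 5: inc R2 by 4 -> R2=(0,0,8) value=8
Op 6: merge R2<->R1 -> R2=(0,1,8) R1=(0,1,8)
Op 7: merge R1<->R2 -> R1=(0,1,8) R2=(0,1,8)
Op 8: inc R0 by 4 -> R0=(4,0,4) value=8
Op 9: inc R2 by 2 -> R2=(0,1,10) value=11
Op 10: inc R2 by 4 -> R2=(0,1,14) value=15
Op 11: inc R0 by 1 -> R0=(5,0,4) value=9
Op 12: merge R1<->R2 -> R1=(0,1,14) R2=(0,1,14)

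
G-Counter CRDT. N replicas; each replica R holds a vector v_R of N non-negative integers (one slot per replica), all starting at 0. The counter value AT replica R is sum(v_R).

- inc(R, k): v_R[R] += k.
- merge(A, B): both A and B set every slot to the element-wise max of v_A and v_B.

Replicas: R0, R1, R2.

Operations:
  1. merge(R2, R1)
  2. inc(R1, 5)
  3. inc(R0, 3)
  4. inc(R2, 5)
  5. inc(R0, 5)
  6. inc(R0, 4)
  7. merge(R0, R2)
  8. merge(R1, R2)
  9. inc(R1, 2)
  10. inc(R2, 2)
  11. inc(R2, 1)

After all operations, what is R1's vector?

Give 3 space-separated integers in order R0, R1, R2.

Op 1: merge R2<->R1 -> R2=(0,0,0) R1=(0,0,0)
Op 2: inc R1 by 5 -> R1=(0,5,0) value=5
Op 3: inc R0 by 3 -> R0=(3,0,0) value=3
Op 4: inc R2 by 5 -> R2=(0,0,5) value=5
Op 5: inc R0 by 5 -> R0=(8,0,0) value=8
Op 6: inc R0 by 4 -> R0=(12,0,0) value=12
Op 7: merge R0<->R2 -> R0=(12,0,5) R2=(12,0,5)
Op 8: merge R1<->R2 -> R1=(12,5,5) R2=(12,5,5)
Op 9: inc R1 by 2 -> R1=(12,7,5) value=24
Op 10: inc R2 by 2 -> R2=(12,5,7) value=24
Op 11: inc R2 by 1 -> R2=(12,5,8) value=25

Answer: 12 7 5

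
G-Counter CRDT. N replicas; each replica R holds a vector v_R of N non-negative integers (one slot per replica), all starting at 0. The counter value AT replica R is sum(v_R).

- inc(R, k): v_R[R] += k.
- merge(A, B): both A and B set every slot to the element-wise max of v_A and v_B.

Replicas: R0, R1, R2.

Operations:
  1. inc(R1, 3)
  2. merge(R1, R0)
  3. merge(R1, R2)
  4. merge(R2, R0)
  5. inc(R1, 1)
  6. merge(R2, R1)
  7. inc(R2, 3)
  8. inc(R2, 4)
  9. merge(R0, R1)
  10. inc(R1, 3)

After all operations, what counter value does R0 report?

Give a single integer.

Op 1: inc R1 by 3 -> R1=(0,3,0) value=3
Op 2: merge R1<->R0 -> R1=(0,3,0) R0=(0,3,0)
Op 3: merge R1<->R2 -> R1=(0,3,0) R2=(0,3,0)
Op 4: merge R2<->R0 -> R2=(0,3,0) R0=(0,3,0)
Op 5: inc R1 by 1 -> R1=(0,4,0) value=4
Op 6: merge R2<->R1 -> R2=(0,4,0) R1=(0,4,0)
Op 7: inc R2 by 3 -> R2=(0,4,3) value=7
Op 8: inc R2 by 4 -> R2=(0,4,7) value=11
Op 9: merge R0<->R1 -> R0=(0,4,0) R1=(0,4,0)
Op 10: inc R1 by 3 -> R1=(0,7,0) value=7

Answer: 4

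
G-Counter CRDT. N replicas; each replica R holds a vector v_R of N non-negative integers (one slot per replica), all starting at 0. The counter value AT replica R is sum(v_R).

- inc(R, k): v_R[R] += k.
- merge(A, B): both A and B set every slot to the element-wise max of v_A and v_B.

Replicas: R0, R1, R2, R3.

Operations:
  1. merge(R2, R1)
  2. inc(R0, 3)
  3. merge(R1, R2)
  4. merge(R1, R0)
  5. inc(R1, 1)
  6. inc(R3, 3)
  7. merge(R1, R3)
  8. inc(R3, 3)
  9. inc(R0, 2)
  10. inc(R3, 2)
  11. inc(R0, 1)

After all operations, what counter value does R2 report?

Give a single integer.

Answer: 0

Derivation:
Op 1: merge R2<->R1 -> R2=(0,0,0,0) R1=(0,0,0,0)
Op 2: inc R0 by 3 -> R0=(3,0,0,0) value=3
Op 3: merge R1<->R2 -> R1=(0,0,0,0) R2=(0,0,0,0)
Op 4: merge R1<->R0 -> R1=(3,0,0,0) R0=(3,0,0,0)
Op 5: inc R1 by 1 -> R1=(3,1,0,0) value=4
Op 6: inc R3 by 3 -> R3=(0,0,0,3) value=3
Op 7: merge R1<->R3 -> R1=(3,1,0,3) R3=(3,1,0,3)
Op 8: inc R3 by 3 -> R3=(3,1,0,6) value=10
Op 9: inc R0 by 2 -> R0=(5,0,0,0) value=5
Op 10: inc R3 by 2 -> R3=(3,1,0,8) value=12
Op 11: inc R0 by 1 -> R0=(6,0,0,0) value=6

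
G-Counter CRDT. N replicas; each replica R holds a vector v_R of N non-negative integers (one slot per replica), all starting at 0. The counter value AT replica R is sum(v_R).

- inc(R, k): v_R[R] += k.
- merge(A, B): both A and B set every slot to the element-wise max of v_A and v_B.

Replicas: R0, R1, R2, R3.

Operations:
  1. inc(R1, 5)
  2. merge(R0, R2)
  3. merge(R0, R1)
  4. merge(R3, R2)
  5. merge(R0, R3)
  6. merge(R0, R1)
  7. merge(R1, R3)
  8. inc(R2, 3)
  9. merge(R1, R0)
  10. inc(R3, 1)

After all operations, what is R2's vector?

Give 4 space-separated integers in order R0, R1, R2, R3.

Op 1: inc R1 by 5 -> R1=(0,5,0,0) value=5
Op 2: merge R0<->R2 -> R0=(0,0,0,0) R2=(0,0,0,0)
Op 3: merge R0<->R1 -> R0=(0,5,0,0) R1=(0,5,0,0)
Op 4: merge R3<->R2 -> R3=(0,0,0,0) R2=(0,0,0,0)
Op 5: merge R0<->R3 -> R0=(0,5,0,0) R3=(0,5,0,0)
Op 6: merge R0<->R1 -> R0=(0,5,0,0) R1=(0,5,0,0)
Op 7: merge R1<->R3 -> R1=(0,5,0,0) R3=(0,5,0,0)
Op 8: inc R2 by 3 -> R2=(0,0,3,0) value=3
Op 9: merge R1<->R0 -> R1=(0,5,0,0) R0=(0,5,0,0)
Op 10: inc R3 by 1 -> R3=(0,5,0,1) value=6

Answer: 0 0 3 0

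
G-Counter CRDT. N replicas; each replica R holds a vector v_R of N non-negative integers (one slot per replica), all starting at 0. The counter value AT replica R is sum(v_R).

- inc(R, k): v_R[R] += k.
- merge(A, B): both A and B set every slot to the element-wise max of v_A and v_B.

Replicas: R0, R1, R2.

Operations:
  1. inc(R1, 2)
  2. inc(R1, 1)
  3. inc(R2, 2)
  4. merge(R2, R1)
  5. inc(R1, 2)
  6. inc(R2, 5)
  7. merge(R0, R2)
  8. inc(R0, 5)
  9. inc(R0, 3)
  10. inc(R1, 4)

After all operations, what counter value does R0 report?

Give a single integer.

Answer: 18

Derivation:
Op 1: inc R1 by 2 -> R1=(0,2,0) value=2
Op 2: inc R1 by 1 -> R1=(0,3,0) value=3
Op 3: inc R2 by 2 -> R2=(0,0,2) value=2
Op 4: merge R2<->R1 -> R2=(0,3,2) R1=(0,3,2)
Op 5: inc R1 by 2 -> R1=(0,5,2) value=7
Op 6: inc R2 by 5 -> R2=(0,3,7) value=10
Op 7: merge R0<->R2 -> R0=(0,3,7) R2=(0,3,7)
Op 8: inc R0 by 5 -> R0=(5,3,7) value=15
Op 9: inc R0 by 3 -> R0=(8,3,7) value=18
Op 10: inc R1 by 4 -> R1=(0,9,2) value=11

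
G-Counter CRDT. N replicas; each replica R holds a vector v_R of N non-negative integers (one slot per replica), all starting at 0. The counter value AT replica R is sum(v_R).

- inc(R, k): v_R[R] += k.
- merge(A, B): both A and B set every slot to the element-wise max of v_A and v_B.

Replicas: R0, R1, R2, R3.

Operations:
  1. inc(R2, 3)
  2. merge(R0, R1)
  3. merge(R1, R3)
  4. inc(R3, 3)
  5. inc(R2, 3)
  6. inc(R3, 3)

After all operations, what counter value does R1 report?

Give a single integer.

Op 1: inc R2 by 3 -> R2=(0,0,3,0) value=3
Op 2: merge R0<->R1 -> R0=(0,0,0,0) R1=(0,0,0,0)
Op 3: merge R1<->R3 -> R1=(0,0,0,0) R3=(0,0,0,0)
Op 4: inc R3 by 3 -> R3=(0,0,0,3) value=3
Op 5: inc R2 by 3 -> R2=(0,0,6,0) value=6
Op 6: inc R3 by 3 -> R3=(0,0,0,6) value=6

Answer: 0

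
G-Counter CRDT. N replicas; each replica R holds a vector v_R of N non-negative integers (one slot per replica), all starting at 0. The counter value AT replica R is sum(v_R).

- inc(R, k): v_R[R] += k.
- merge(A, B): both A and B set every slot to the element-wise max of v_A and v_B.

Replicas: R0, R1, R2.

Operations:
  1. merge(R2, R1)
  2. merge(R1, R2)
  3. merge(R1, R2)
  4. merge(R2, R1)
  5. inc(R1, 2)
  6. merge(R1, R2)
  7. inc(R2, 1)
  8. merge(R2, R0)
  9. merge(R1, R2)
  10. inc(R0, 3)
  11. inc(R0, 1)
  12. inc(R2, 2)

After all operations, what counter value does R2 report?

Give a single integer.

Answer: 5

Derivation:
Op 1: merge R2<->R1 -> R2=(0,0,0) R1=(0,0,0)
Op 2: merge R1<->R2 -> R1=(0,0,0) R2=(0,0,0)
Op 3: merge R1<->R2 -> R1=(0,0,0) R2=(0,0,0)
Op 4: merge R2<->R1 -> R2=(0,0,0) R1=(0,0,0)
Op 5: inc R1 by 2 -> R1=(0,2,0) value=2
Op 6: merge R1<->R2 -> R1=(0,2,0) R2=(0,2,0)
Op 7: inc R2 by 1 -> R2=(0,2,1) value=3
Op 8: merge R2<->R0 -> R2=(0,2,1) R0=(0,2,1)
Op 9: merge R1<->R2 -> R1=(0,2,1) R2=(0,2,1)
Op 10: inc R0 by 3 -> R0=(3,2,1) value=6
Op 11: inc R0 by 1 -> R0=(4,2,1) value=7
Op 12: inc R2 by 2 -> R2=(0,2,3) value=5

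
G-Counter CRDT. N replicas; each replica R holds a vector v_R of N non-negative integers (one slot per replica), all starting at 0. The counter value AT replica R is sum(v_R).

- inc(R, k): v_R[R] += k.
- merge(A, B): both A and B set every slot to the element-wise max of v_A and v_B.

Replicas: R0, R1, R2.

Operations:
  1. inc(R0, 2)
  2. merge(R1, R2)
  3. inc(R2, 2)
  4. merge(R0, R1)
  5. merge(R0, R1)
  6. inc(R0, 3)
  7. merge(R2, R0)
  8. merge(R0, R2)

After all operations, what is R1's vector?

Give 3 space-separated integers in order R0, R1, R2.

Answer: 2 0 0

Derivation:
Op 1: inc R0 by 2 -> R0=(2,0,0) value=2
Op 2: merge R1<->R2 -> R1=(0,0,0) R2=(0,0,0)
Op 3: inc R2 by 2 -> R2=(0,0,2) value=2
Op 4: merge R0<->R1 -> R0=(2,0,0) R1=(2,0,0)
Op 5: merge R0<->R1 -> R0=(2,0,0) R1=(2,0,0)
Op 6: inc R0 by 3 -> R0=(5,0,0) value=5
Op 7: merge R2<->R0 -> R2=(5,0,2) R0=(5,0,2)
Op 8: merge R0<->R2 -> R0=(5,0,2) R2=(5,0,2)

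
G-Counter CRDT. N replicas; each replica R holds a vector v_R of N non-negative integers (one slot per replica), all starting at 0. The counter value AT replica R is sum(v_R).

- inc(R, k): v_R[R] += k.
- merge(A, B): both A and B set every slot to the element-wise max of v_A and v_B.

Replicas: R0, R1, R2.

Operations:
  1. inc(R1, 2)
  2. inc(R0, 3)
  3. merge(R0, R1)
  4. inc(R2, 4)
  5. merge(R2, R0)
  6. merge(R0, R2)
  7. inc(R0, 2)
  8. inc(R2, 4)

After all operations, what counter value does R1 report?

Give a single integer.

Op 1: inc R1 by 2 -> R1=(0,2,0) value=2
Op 2: inc R0 by 3 -> R0=(3,0,0) value=3
Op 3: merge R0<->R1 -> R0=(3,2,0) R1=(3,2,0)
Op 4: inc R2 by 4 -> R2=(0,0,4) value=4
Op 5: merge R2<->R0 -> R2=(3,2,4) R0=(3,2,4)
Op 6: merge R0<->R2 -> R0=(3,2,4) R2=(3,2,4)
Op 7: inc R0 by 2 -> R0=(5,2,4) value=11
Op 8: inc R2 by 4 -> R2=(3,2,8) value=13

Answer: 5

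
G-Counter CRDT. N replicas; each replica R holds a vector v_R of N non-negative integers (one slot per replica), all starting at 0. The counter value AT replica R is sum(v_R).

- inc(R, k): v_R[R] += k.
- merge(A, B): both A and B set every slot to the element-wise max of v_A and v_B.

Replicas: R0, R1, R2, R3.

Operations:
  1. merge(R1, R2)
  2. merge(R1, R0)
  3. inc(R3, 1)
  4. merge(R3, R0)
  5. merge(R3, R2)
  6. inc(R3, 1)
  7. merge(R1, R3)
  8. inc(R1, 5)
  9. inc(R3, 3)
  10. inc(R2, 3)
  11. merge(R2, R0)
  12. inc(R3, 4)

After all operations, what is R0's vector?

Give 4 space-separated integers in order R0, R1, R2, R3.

Op 1: merge R1<->R2 -> R1=(0,0,0,0) R2=(0,0,0,0)
Op 2: merge R1<->R0 -> R1=(0,0,0,0) R0=(0,0,0,0)
Op 3: inc R3 by 1 -> R3=(0,0,0,1) value=1
Op 4: merge R3<->R0 -> R3=(0,0,0,1) R0=(0,0,0,1)
Op 5: merge R3<->R2 -> R3=(0,0,0,1) R2=(0,0,0,1)
Op 6: inc R3 by 1 -> R3=(0,0,0,2) value=2
Op 7: merge R1<->R3 -> R1=(0,0,0,2) R3=(0,0,0,2)
Op 8: inc R1 by 5 -> R1=(0,5,0,2) value=7
Op 9: inc R3 by 3 -> R3=(0,0,0,5) value=5
Op 10: inc R2 by 3 -> R2=(0,0,3,1) value=4
Op 11: merge R2<->R0 -> R2=(0,0,3,1) R0=(0,0,3,1)
Op 12: inc R3 by 4 -> R3=(0,0,0,9) value=9

Answer: 0 0 3 1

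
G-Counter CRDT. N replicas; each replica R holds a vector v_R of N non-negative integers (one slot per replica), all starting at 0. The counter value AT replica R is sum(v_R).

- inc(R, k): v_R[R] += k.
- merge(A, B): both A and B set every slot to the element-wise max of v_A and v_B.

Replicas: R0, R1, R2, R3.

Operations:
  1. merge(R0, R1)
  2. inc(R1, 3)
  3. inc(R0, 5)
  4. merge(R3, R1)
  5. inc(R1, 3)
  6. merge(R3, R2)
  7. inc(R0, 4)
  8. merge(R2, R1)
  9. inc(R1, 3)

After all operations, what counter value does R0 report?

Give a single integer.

Answer: 9

Derivation:
Op 1: merge R0<->R1 -> R0=(0,0,0,0) R1=(0,0,0,0)
Op 2: inc R1 by 3 -> R1=(0,3,0,0) value=3
Op 3: inc R0 by 5 -> R0=(5,0,0,0) value=5
Op 4: merge R3<->R1 -> R3=(0,3,0,0) R1=(0,3,0,0)
Op 5: inc R1 by 3 -> R1=(0,6,0,0) value=6
Op 6: merge R3<->R2 -> R3=(0,3,0,0) R2=(0,3,0,0)
Op 7: inc R0 by 4 -> R0=(9,0,0,0) value=9
Op 8: merge R2<->R1 -> R2=(0,6,0,0) R1=(0,6,0,0)
Op 9: inc R1 by 3 -> R1=(0,9,0,0) value=9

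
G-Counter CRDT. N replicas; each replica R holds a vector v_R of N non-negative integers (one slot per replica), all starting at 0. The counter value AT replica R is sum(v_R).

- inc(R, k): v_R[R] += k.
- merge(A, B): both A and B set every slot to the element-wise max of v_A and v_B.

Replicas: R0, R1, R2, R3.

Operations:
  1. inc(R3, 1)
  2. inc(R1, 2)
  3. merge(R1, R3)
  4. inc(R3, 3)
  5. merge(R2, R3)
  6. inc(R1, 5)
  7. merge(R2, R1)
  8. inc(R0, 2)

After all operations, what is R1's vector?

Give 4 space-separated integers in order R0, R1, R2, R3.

Answer: 0 7 0 4

Derivation:
Op 1: inc R3 by 1 -> R3=(0,0,0,1) value=1
Op 2: inc R1 by 2 -> R1=(0,2,0,0) value=2
Op 3: merge R1<->R3 -> R1=(0,2,0,1) R3=(0,2,0,1)
Op 4: inc R3 by 3 -> R3=(0,2,0,4) value=6
Op 5: merge R2<->R3 -> R2=(0,2,0,4) R3=(0,2,0,4)
Op 6: inc R1 by 5 -> R1=(0,7,0,1) value=8
Op 7: merge R2<->R1 -> R2=(0,7,0,4) R1=(0,7,0,4)
Op 8: inc R0 by 2 -> R0=(2,0,0,0) value=2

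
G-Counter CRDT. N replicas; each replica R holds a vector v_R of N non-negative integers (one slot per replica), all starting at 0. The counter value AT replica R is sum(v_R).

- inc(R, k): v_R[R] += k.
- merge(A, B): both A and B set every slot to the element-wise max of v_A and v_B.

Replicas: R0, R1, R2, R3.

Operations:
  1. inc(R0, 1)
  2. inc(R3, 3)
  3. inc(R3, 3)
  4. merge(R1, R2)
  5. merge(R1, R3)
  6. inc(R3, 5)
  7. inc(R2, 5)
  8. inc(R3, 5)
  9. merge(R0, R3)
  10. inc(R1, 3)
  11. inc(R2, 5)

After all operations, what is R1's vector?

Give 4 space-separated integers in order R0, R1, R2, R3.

Op 1: inc R0 by 1 -> R0=(1,0,0,0) value=1
Op 2: inc R3 by 3 -> R3=(0,0,0,3) value=3
Op 3: inc R3 by 3 -> R3=(0,0,0,6) value=6
Op 4: merge R1<->R2 -> R1=(0,0,0,0) R2=(0,0,0,0)
Op 5: merge R1<->R3 -> R1=(0,0,0,6) R3=(0,0,0,6)
Op 6: inc R3 by 5 -> R3=(0,0,0,11) value=11
Op 7: inc R2 by 5 -> R2=(0,0,5,0) value=5
Op 8: inc R3 by 5 -> R3=(0,0,0,16) value=16
Op 9: merge R0<->R3 -> R0=(1,0,0,16) R3=(1,0,0,16)
Op 10: inc R1 by 3 -> R1=(0,3,0,6) value=9
Op 11: inc R2 by 5 -> R2=(0,0,10,0) value=10

Answer: 0 3 0 6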